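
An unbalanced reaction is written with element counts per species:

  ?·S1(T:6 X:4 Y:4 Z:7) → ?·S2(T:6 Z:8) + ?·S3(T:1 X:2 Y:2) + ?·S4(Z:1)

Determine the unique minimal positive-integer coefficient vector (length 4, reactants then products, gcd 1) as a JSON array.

T: 3·6 = 18 | 2·6+6·1+5·0 = 18
X: 3·4 = 12 | 2·0+6·2+5·0 = 12
Y: 3·4 = 12 | 2·0+6·2+5·0 = 12
Z: 3·7 = 21 | 2·8+6·0+5·1 = 21
gcd(3,2,6,5) = 1

Coefficients: [3, 2, 6, 5]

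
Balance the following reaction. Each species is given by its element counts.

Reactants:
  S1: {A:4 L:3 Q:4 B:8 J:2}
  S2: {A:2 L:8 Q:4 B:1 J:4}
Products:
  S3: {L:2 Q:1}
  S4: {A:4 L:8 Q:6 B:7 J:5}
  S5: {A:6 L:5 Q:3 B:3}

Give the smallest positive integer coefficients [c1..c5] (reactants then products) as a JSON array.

Coefficients: [5, 5, 1, 6, 1]

A: 5·4+5·2 = 30 | 1·0+6·4+1·6 = 30
L: 5·3+5·8 = 55 | 1·2+6·8+1·5 = 55
Q: 5·4+5·4 = 40 | 1·1+6·6+1·3 = 40
B: 5·8+5·1 = 45 | 1·0+6·7+1·3 = 45
J: 5·2+5·4 = 30 | 1·0+6·5+1·0 = 30
gcd(5,5,1,6,1) = 1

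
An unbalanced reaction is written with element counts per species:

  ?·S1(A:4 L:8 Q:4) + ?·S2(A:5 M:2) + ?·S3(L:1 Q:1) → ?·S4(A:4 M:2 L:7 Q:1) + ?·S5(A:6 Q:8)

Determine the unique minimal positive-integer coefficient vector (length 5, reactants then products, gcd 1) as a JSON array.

Coefficients: [1, 2, 6, 2, 1]

A: 1·4+2·5+6·0 = 14 | 2·4+1·6 = 14
M: 1·0+2·2+6·0 = 4 | 2·2+1·0 = 4
L: 1·8+2·0+6·1 = 14 | 2·7+1·0 = 14
Q: 1·4+2·0+6·1 = 10 | 2·1+1·8 = 10
gcd(1,2,6,2,1) = 1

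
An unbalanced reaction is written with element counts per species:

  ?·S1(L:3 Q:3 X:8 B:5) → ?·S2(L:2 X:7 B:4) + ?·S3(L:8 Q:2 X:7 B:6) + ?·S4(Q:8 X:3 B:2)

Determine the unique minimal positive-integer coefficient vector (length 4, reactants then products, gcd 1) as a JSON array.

Coefficients: [6, 5, 1, 2]

L: 6·3 = 18 | 5·2+1·8+2·0 = 18
Q: 6·3 = 18 | 5·0+1·2+2·8 = 18
X: 6·8 = 48 | 5·7+1·7+2·3 = 48
B: 6·5 = 30 | 5·4+1·6+2·2 = 30
gcd(6,5,1,2) = 1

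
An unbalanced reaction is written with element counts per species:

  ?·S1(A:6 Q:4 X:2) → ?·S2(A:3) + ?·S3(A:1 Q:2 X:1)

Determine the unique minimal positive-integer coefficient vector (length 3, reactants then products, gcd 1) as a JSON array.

Coefficients: [3, 4, 6]

A: 3·6 = 18 | 4·3+6·1 = 18
Q: 3·4 = 12 | 4·0+6·2 = 12
X: 3·2 = 6 | 4·0+6·1 = 6
gcd(3,4,6) = 1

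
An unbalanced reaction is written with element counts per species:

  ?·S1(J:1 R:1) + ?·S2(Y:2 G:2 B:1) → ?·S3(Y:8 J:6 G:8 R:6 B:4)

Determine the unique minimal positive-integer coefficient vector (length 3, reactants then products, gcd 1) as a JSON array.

Coefficients: [6, 4, 1]

Y: 6·0+4·2 = 8 | 1·8 = 8
J: 6·1+4·0 = 6 | 1·6 = 6
G: 6·0+4·2 = 8 | 1·8 = 8
R: 6·1+4·0 = 6 | 1·6 = 6
B: 6·0+4·1 = 4 | 1·4 = 4
gcd(6,4,1) = 1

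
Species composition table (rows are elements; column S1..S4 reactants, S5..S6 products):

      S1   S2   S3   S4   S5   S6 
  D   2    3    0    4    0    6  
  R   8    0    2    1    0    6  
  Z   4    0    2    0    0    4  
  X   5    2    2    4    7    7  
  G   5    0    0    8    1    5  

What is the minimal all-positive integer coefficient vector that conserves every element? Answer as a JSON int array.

D: 2·2+6·3+6·0+2·4 = 30 | 1·0+5·6 = 30
R: 2·8+6·0+6·2+2·1 = 30 | 1·0+5·6 = 30
Z: 2·4+6·0+6·2+2·0 = 20 | 1·0+5·4 = 20
X: 2·5+6·2+6·2+2·4 = 42 | 1·7+5·7 = 42
G: 2·5+6·0+6·0+2·8 = 26 | 1·1+5·5 = 26
gcd(2,6,6,2,1,5) = 1

Coefficients: [2, 6, 6, 2, 1, 5]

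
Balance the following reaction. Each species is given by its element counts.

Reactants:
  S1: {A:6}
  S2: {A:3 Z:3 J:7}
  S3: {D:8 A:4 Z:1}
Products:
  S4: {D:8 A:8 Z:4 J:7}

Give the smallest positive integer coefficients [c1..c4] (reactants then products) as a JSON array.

D: 1·0+6·0+6·8 = 48 | 6·8 = 48
A: 1·6+6·3+6·4 = 48 | 6·8 = 48
Z: 1·0+6·3+6·1 = 24 | 6·4 = 24
J: 1·0+6·7+6·0 = 42 | 6·7 = 42
gcd(1,6,6,6) = 1

Coefficients: [1, 6, 6, 6]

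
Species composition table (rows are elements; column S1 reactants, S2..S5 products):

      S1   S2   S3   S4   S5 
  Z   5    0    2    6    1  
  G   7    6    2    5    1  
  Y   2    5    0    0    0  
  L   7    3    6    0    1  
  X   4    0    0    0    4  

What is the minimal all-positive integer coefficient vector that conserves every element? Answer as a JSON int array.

Coefficients: [5, 2, 4, 2, 5]

Z: 5·5 = 25 | 2·0+4·2+2·6+5·1 = 25
G: 5·7 = 35 | 2·6+4·2+2·5+5·1 = 35
Y: 5·2 = 10 | 2·5+4·0+2·0+5·0 = 10
L: 5·7 = 35 | 2·3+4·6+2·0+5·1 = 35
X: 5·4 = 20 | 2·0+4·0+2·0+5·4 = 20
gcd(5,2,4,2,5) = 1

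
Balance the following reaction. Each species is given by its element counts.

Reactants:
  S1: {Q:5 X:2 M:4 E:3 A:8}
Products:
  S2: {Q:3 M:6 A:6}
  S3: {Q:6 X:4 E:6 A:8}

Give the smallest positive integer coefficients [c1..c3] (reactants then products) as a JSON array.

Q: 6·5 = 30 | 4·3+3·6 = 30
X: 6·2 = 12 | 4·0+3·4 = 12
M: 6·4 = 24 | 4·6+3·0 = 24
E: 6·3 = 18 | 4·0+3·6 = 18
A: 6·8 = 48 | 4·6+3·8 = 48
gcd(6,4,3) = 1

Coefficients: [6, 4, 3]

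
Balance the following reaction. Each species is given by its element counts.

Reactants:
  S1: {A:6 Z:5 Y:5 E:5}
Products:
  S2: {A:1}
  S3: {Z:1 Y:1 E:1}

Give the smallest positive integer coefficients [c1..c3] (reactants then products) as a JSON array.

Coefficients: [1, 6, 5]

A: 1·6 = 6 | 6·1+5·0 = 6
Z: 1·5 = 5 | 6·0+5·1 = 5
Y: 1·5 = 5 | 6·0+5·1 = 5
E: 1·5 = 5 | 6·0+5·1 = 5
gcd(1,6,5) = 1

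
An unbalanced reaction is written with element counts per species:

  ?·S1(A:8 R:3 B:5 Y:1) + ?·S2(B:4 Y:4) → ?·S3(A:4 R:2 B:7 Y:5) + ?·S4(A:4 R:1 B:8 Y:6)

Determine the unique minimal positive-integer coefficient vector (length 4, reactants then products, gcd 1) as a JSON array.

Coefficients: [2, 5, 2, 2]

A: 2·8+5·0 = 16 | 2·4+2·4 = 16
R: 2·3+5·0 = 6 | 2·2+2·1 = 6
B: 2·5+5·4 = 30 | 2·7+2·8 = 30
Y: 2·1+5·4 = 22 | 2·5+2·6 = 22
gcd(2,5,2,2) = 1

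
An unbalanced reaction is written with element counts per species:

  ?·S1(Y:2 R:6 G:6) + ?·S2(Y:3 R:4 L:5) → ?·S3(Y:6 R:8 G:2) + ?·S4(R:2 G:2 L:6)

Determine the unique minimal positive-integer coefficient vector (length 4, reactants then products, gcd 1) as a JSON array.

Y: 3·2+6·3 = 24 | 4·6+5·0 = 24
R: 3·6+6·4 = 42 | 4·8+5·2 = 42
G: 3·6+6·0 = 18 | 4·2+5·2 = 18
L: 3·0+6·5 = 30 | 4·0+5·6 = 30
gcd(3,6,4,5) = 1

Coefficients: [3, 6, 4, 5]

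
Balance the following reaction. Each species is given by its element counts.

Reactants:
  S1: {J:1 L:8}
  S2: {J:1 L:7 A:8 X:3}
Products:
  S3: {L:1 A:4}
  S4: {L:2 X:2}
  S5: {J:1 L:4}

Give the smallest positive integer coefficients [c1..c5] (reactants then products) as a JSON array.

J: 1·1+2·1 = 3 | 4·0+3·0+3·1 = 3
L: 1·8+2·7 = 22 | 4·1+3·2+3·4 = 22
A: 1·0+2·8 = 16 | 4·4+3·0+3·0 = 16
X: 1·0+2·3 = 6 | 4·0+3·2+3·0 = 6
gcd(1,2,4,3,3) = 1

Coefficients: [1, 2, 4, 3, 3]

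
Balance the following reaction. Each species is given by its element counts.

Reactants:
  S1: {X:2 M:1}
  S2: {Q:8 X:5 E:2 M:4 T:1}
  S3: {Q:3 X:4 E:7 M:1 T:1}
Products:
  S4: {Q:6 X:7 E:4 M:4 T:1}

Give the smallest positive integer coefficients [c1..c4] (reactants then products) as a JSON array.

Coefficients: [6, 3, 2, 5]

Q: 6·0+3·8+2·3 = 30 | 5·6 = 30
X: 6·2+3·5+2·4 = 35 | 5·7 = 35
E: 6·0+3·2+2·7 = 20 | 5·4 = 20
M: 6·1+3·4+2·1 = 20 | 5·4 = 20
T: 6·0+3·1+2·1 = 5 | 5·1 = 5
gcd(6,3,2,5) = 1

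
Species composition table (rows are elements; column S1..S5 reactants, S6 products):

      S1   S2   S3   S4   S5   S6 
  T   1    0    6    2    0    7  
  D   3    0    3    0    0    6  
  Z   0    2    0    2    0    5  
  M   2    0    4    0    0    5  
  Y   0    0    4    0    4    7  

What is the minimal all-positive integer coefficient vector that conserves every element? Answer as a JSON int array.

Coefficients: [6, 5, 2, 5, 5, 4]

T: 6·1+5·0+2·6+5·2+5·0 = 28 | 4·7 = 28
D: 6·3+5·0+2·3+5·0+5·0 = 24 | 4·6 = 24
Z: 6·0+5·2+2·0+5·2+5·0 = 20 | 4·5 = 20
M: 6·2+5·0+2·4+5·0+5·0 = 20 | 4·5 = 20
Y: 6·0+5·0+2·4+5·0+5·4 = 28 | 4·7 = 28
gcd(6,5,2,5,5,4) = 1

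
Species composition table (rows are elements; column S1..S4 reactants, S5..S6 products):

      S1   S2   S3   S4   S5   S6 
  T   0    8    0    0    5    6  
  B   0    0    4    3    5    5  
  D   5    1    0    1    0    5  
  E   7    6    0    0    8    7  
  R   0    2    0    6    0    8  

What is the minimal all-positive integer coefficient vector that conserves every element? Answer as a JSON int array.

Coefficients: [3, 5, 5, 5, 2, 5]

T: 3·0+5·8+5·0+5·0 = 40 | 2·5+5·6 = 40
B: 3·0+5·0+5·4+5·3 = 35 | 2·5+5·5 = 35
D: 3·5+5·1+5·0+5·1 = 25 | 2·0+5·5 = 25
E: 3·7+5·6+5·0+5·0 = 51 | 2·8+5·7 = 51
R: 3·0+5·2+5·0+5·6 = 40 | 2·0+5·8 = 40
gcd(3,5,5,5,2,5) = 1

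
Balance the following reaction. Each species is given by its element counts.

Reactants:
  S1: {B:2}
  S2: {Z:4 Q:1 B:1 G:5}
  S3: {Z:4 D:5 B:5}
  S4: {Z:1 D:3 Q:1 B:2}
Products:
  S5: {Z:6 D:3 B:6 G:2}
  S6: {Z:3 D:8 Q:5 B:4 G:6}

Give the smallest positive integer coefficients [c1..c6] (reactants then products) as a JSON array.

Coefficients: [3, 4, 2, 6, 4, 2]

Z: 3·0+4·4+2·4+6·1 = 30 | 4·6+2·3 = 30
D: 3·0+4·0+2·5+6·3 = 28 | 4·3+2·8 = 28
Q: 3·0+4·1+2·0+6·1 = 10 | 4·0+2·5 = 10
B: 3·2+4·1+2·5+6·2 = 32 | 4·6+2·4 = 32
G: 3·0+4·5+2·0+6·0 = 20 | 4·2+2·6 = 20
gcd(3,4,2,6,4,2) = 1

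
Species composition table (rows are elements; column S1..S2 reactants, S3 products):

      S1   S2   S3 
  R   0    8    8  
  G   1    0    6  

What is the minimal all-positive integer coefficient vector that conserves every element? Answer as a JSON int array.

Coefficients: [6, 1, 1]

R: 6·0+1·8 = 8 | 1·8 = 8
G: 6·1+1·0 = 6 | 1·6 = 6
gcd(6,1,1) = 1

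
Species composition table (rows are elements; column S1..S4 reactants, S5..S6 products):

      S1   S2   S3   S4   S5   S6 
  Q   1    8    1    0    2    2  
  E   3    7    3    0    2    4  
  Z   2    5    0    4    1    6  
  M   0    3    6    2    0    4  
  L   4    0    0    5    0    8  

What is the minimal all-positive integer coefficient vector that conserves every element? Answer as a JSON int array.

Q: 5·1+2·8+1·1+4·0 = 22 | 6·2+5·2 = 22
E: 5·3+2·7+1·3+4·0 = 32 | 6·2+5·4 = 32
Z: 5·2+2·5+1·0+4·4 = 36 | 6·1+5·6 = 36
M: 5·0+2·3+1·6+4·2 = 20 | 6·0+5·4 = 20
L: 5·4+2·0+1·0+4·5 = 40 | 6·0+5·8 = 40
gcd(5,2,1,4,6,5) = 1

Coefficients: [5, 2, 1, 4, 6, 5]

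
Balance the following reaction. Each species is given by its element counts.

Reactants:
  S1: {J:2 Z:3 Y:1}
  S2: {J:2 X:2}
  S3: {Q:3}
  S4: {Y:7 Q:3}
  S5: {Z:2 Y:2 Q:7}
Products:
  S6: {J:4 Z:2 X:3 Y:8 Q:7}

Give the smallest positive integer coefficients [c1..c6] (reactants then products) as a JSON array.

Coefficients: [2, 6, 3, 4, 1, 4]

J: 2·2+6·2+3·0+4·0+1·0 = 16 | 4·4 = 16
Z: 2·3+6·0+3·0+4·0+1·2 = 8 | 4·2 = 8
X: 2·0+6·2+3·0+4·0+1·0 = 12 | 4·3 = 12
Y: 2·1+6·0+3·0+4·7+1·2 = 32 | 4·8 = 32
Q: 2·0+6·0+3·3+4·3+1·7 = 28 | 4·7 = 28
gcd(2,6,3,4,1,4) = 1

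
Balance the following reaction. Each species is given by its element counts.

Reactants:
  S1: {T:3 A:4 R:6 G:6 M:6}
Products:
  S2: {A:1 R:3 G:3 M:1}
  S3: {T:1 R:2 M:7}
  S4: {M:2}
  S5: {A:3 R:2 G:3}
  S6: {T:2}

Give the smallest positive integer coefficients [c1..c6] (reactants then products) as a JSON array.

Coefficients: [4, 4, 2, 3, 4, 5]

T: 4·3 = 12 | 4·0+2·1+3·0+4·0+5·2 = 12
A: 4·4 = 16 | 4·1+2·0+3·0+4·3+5·0 = 16
R: 4·6 = 24 | 4·3+2·2+3·0+4·2+5·0 = 24
G: 4·6 = 24 | 4·3+2·0+3·0+4·3+5·0 = 24
M: 4·6 = 24 | 4·1+2·7+3·2+4·0+5·0 = 24
gcd(4,4,2,3,4,5) = 1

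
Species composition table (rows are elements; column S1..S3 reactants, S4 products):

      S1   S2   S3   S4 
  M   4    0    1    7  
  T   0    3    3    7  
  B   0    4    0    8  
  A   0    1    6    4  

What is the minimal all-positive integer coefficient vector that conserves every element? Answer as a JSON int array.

M: 5·4+6·0+1·1 = 21 | 3·7 = 21
T: 5·0+6·3+1·3 = 21 | 3·7 = 21
B: 5·0+6·4+1·0 = 24 | 3·8 = 24
A: 5·0+6·1+1·6 = 12 | 3·4 = 12
gcd(5,6,1,3) = 1

Coefficients: [5, 6, 1, 3]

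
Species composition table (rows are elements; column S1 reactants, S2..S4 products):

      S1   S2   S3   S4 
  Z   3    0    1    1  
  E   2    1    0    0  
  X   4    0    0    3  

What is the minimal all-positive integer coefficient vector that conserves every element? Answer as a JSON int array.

Z: 3·3 = 9 | 6·0+5·1+4·1 = 9
E: 3·2 = 6 | 6·1+5·0+4·0 = 6
X: 3·4 = 12 | 6·0+5·0+4·3 = 12
gcd(3,6,5,4) = 1

Coefficients: [3, 6, 5, 4]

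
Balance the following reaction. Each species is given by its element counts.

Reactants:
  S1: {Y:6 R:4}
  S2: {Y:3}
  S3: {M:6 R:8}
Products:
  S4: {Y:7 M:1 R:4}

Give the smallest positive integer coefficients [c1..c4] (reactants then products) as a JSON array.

Y: 4·6+6·3+1·0 = 42 | 6·7 = 42
M: 4·0+6·0+1·6 = 6 | 6·1 = 6
R: 4·4+6·0+1·8 = 24 | 6·4 = 24
gcd(4,6,1,6) = 1

Coefficients: [4, 6, 1, 6]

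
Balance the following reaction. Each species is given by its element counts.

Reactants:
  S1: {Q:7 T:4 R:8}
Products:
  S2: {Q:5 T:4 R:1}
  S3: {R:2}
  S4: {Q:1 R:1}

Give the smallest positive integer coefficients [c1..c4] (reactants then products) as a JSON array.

Coefficients: [2, 2, 5, 4]

Q: 2·7 = 14 | 2·5+5·0+4·1 = 14
T: 2·4 = 8 | 2·4+5·0+4·0 = 8
R: 2·8 = 16 | 2·1+5·2+4·1 = 16
gcd(2,2,5,4) = 1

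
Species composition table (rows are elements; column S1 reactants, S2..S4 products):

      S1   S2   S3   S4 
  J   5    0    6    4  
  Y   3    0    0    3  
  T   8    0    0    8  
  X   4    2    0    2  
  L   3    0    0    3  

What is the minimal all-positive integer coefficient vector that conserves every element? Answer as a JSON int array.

J: 6·5 = 30 | 6·0+1·6+6·4 = 30
Y: 6·3 = 18 | 6·0+1·0+6·3 = 18
T: 6·8 = 48 | 6·0+1·0+6·8 = 48
X: 6·4 = 24 | 6·2+1·0+6·2 = 24
L: 6·3 = 18 | 6·0+1·0+6·3 = 18
gcd(6,6,1,6) = 1

Coefficients: [6, 6, 1, 6]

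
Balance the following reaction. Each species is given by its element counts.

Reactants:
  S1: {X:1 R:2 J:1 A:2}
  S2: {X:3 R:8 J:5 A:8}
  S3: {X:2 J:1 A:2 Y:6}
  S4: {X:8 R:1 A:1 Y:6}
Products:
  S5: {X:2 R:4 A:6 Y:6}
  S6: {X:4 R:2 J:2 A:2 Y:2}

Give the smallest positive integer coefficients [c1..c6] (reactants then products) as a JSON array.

Coefficients: [5, 1, 2, 2, 2, 6]

X: 5·1+1·3+2·2+2·8 = 28 | 2·2+6·4 = 28
R: 5·2+1·8+2·0+2·1 = 20 | 2·4+6·2 = 20
J: 5·1+1·5+2·1+2·0 = 12 | 2·0+6·2 = 12
A: 5·2+1·8+2·2+2·1 = 24 | 2·6+6·2 = 24
Y: 5·0+1·0+2·6+2·6 = 24 | 2·6+6·2 = 24
gcd(5,1,2,2,2,6) = 1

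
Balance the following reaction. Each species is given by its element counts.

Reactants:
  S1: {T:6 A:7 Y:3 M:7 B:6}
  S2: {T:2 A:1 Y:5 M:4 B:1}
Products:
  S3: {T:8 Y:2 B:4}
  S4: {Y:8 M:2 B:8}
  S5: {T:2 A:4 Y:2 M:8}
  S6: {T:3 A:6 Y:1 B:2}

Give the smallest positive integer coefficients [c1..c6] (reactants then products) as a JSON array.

Coefficients: [4, 4, 2, 2, 5, 2]

T: 4·6+4·2 = 32 | 2·8+2·0+5·2+2·3 = 32
A: 4·7+4·1 = 32 | 2·0+2·0+5·4+2·6 = 32
Y: 4·3+4·5 = 32 | 2·2+2·8+5·2+2·1 = 32
M: 4·7+4·4 = 44 | 2·0+2·2+5·8+2·0 = 44
B: 4·6+4·1 = 28 | 2·4+2·8+5·0+2·2 = 28
gcd(4,4,2,2,5,2) = 1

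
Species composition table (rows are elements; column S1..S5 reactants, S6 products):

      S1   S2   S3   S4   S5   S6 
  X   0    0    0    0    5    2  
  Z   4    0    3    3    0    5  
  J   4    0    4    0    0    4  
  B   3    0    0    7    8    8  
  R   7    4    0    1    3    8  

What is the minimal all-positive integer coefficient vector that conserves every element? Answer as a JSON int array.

X: 1·0+6·0+4·0+3·0+2·5 = 10 | 5·2 = 10
Z: 1·4+6·0+4·3+3·3+2·0 = 25 | 5·5 = 25
J: 1·4+6·0+4·4+3·0+2·0 = 20 | 5·4 = 20
B: 1·3+6·0+4·0+3·7+2·8 = 40 | 5·8 = 40
R: 1·7+6·4+4·0+3·1+2·3 = 40 | 5·8 = 40
gcd(1,6,4,3,2,5) = 1

Coefficients: [1, 6, 4, 3, 2, 5]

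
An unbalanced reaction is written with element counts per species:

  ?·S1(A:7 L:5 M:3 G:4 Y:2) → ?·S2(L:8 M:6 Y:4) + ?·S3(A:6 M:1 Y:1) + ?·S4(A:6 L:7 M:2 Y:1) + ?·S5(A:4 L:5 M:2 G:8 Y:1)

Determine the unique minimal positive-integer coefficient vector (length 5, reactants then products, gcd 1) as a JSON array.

Coefficients: [6, 1, 4, 1, 3]

A: 6·7 = 42 | 1·0+4·6+1·6+3·4 = 42
L: 6·5 = 30 | 1·8+4·0+1·7+3·5 = 30
M: 6·3 = 18 | 1·6+4·1+1·2+3·2 = 18
G: 6·4 = 24 | 1·0+4·0+1·0+3·8 = 24
Y: 6·2 = 12 | 1·4+4·1+1·1+3·1 = 12
gcd(6,1,4,1,3) = 1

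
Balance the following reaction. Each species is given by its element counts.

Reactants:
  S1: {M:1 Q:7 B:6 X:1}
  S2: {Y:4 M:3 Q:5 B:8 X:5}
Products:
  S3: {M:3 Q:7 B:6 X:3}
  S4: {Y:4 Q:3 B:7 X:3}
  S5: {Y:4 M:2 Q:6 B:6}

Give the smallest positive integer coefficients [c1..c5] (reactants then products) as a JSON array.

Coefficients: [5, 5, 6, 4, 1]

Y: 5·0+5·4 = 20 | 6·0+4·4+1·4 = 20
M: 5·1+5·3 = 20 | 6·3+4·0+1·2 = 20
Q: 5·7+5·5 = 60 | 6·7+4·3+1·6 = 60
B: 5·6+5·8 = 70 | 6·6+4·7+1·6 = 70
X: 5·1+5·5 = 30 | 6·3+4·3+1·0 = 30
gcd(5,5,6,4,1) = 1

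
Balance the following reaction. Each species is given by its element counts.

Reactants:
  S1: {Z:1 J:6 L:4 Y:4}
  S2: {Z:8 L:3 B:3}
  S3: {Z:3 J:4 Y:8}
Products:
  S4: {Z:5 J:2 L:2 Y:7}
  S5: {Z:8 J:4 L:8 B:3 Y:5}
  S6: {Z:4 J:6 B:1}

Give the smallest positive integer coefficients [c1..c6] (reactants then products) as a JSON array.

Coefficients: [6, 6, 1, 1, 5, 3]

Z: 6·1+6·8+1·3 = 57 | 1·5+5·8+3·4 = 57
J: 6·6+6·0+1·4 = 40 | 1·2+5·4+3·6 = 40
L: 6·4+6·3+1·0 = 42 | 1·2+5·8+3·0 = 42
B: 6·0+6·3+1·0 = 18 | 1·0+5·3+3·1 = 18
Y: 6·4+6·0+1·8 = 32 | 1·7+5·5+3·0 = 32
gcd(6,6,1,1,5,3) = 1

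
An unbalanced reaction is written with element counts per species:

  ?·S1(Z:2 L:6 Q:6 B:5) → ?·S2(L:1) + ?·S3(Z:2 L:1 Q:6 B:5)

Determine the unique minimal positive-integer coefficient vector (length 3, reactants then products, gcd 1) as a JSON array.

Coefficients: [1, 5, 1]

Z: 1·2 = 2 | 5·0+1·2 = 2
L: 1·6 = 6 | 5·1+1·1 = 6
Q: 1·6 = 6 | 5·0+1·6 = 6
B: 1·5 = 5 | 5·0+1·5 = 5
gcd(1,5,1) = 1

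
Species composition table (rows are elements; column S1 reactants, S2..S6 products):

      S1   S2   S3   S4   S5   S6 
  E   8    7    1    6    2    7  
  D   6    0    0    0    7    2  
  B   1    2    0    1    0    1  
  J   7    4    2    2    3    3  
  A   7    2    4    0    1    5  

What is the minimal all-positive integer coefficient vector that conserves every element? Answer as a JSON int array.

E: 5·8 = 40 | 1·7+6·1+2·6+4·2+1·7 = 40
D: 5·6 = 30 | 1·0+6·0+2·0+4·7+1·2 = 30
B: 5·1 = 5 | 1·2+6·0+2·1+4·0+1·1 = 5
J: 5·7 = 35 | 1·4+6·2+2·2+4·3+1·3 = 35
A: 5·7 = 35 | 1·2+6·4+2·0+4·1+1·5 = 35
gcd(5,1,6,2,4,1) = 1

Coefficients: [5, 1, 6, 2, 4, 1]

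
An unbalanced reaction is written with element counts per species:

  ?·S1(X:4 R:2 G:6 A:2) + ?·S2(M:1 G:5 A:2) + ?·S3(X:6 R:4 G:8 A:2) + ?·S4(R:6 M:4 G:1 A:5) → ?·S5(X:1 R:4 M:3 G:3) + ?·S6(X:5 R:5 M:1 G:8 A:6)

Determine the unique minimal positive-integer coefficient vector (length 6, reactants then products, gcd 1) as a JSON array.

X: 1·4+2·0+5·6+4·0 = 34 | 4·1+6·5 = 34
R: 1·2+2·0+5·4+4·6 = 46 | 4·4+6·5 = 46
M: 1·0+2·1+5·0+4·4 = 18 | 4·3+6·1 = 18
G: 1·6+2·5+5·8+4·1 = 60 | 4·3+6·8 = 60
A: 1·2+2·2+5·2+4·5 = 36 | 4·0+6·6 = 36
gcd(1,2,5,4,4,6) = 1

Coefficients: [1, 2, 5, 4, 4, 6]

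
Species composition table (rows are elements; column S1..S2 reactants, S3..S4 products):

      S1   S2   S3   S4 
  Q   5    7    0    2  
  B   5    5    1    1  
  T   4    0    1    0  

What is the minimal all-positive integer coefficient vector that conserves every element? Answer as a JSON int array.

Q: 1·5+1·7 = 12 | 4·0+6·2 = 12
B: 1·5+1·5 = 10 | 4·1+6·1 = 10
T: 1·4+1·0 = 4 | 4·1+6·0 = 4
gcd(1,1,4,6) = 1

Coefficients: [1, 1, 4, 6]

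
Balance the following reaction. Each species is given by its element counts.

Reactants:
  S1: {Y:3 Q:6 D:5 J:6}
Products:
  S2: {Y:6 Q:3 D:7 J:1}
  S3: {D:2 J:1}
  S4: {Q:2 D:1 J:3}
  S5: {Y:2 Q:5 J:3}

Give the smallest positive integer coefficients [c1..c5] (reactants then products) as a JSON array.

Coefficients: [4, 1, 5, 3, 3]

Y: 4·3 = 12 | 1·6+5·0+3·0+3·2 = 12
Q: 4·6 = 24 | 1·3+5·0+3·2+3·5 = 24
D: 4·5 = 20 | 1·7+5·2+3·1+3·0 = 20
J: 4·6 = 24 | 1·1+5·1+3·3+3·3 = 24
gcd(4,1,5,3,3) = 1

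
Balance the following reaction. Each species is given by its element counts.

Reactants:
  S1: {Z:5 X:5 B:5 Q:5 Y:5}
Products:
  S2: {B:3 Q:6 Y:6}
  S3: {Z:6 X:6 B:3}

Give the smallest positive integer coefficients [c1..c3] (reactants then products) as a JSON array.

Z: 6·5 = 30 | 5·0+5·6 = 30
X: 6·5 = 30 | 5·0+5·6 = 30
B: 6·5 = 30 | 5·3+5·3 = 30
Q: 6·5 = 30 | 5·6+5·0 = 30
Y: 6·5 = 30 | 5·6+5·0 = 30
gcd(6,5,5) = 1

Coefficients: [6, 5, 5]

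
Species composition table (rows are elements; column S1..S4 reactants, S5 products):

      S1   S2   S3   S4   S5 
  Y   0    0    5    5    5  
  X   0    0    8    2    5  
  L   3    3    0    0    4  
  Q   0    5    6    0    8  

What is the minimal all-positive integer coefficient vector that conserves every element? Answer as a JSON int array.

Y: 2·0+6·0+3·5+3·5 = 30 | 6·5 = 30
X: 2·0+6·0+3·8+3·2 = 30 | 6·5 = 30
L: 2·3+6·3+3·0+3·0 = 24 | 6·4 = 24
Q: 2·0+6·5+3·6+3·0 = 48 | 6·8 = 48
gcd(2,6,3,3,6) = 1

Coefficients: [2, 6, 3, 3, 6]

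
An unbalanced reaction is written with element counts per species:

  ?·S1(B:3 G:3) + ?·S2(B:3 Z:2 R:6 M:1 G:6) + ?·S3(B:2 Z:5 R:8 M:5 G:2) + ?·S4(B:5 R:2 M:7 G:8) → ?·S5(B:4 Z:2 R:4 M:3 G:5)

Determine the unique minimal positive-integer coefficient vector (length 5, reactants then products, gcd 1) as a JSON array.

B: 4·3+1·3+2·2+1·5 = 24 | 6·4 = 24
Z: 4·0+1·2+2·5+1·0 = 12 | 6·2 = 12
R: 4·0+1·6+2·8+1·2 = 24 | 6·4 = 24
M: 4·0+1·1+2·5+1·7 = 18 | 6·3 = 18
G: 4·3+1·6+2·2+1·8 = 30 | 6·5 = 30
gcd(4,1,2,1,6) = 1

Coefficients: [4, 1, 2, 1, 6]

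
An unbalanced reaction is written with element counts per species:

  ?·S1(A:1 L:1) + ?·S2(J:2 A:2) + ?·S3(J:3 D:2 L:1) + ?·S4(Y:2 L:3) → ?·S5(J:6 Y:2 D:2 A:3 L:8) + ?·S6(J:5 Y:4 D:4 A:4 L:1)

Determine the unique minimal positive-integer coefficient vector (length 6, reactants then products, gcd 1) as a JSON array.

J: 5·0+4·2+5·3+5·0 = 23 | 3·6+1·5 = 23
Y: 5·0+4·0+5·0+5·2 = 10 | 3·2+1·4 = 10
D: 5·0+4·0+5·2+5·0 = 10 | 3·2+1·4 = 10
A: 5·1+4·2+5·0+5·0 = 13 | 3·3+1·4 = 13
L: 5·1+4·0+5·1+5·3 = 25 | 3·8+1·1 = 25
gcd(5,4,5,5,3,1) = 1

Coefficients: [5, 4, 5, 5, 3, 1]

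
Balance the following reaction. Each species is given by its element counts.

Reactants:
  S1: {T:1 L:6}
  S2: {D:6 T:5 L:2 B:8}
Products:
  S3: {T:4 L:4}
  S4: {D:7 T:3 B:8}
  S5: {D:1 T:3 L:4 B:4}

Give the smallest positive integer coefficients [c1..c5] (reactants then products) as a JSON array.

Coefficients: [1, 5, 2, 4, 2]

D: 1·0+5·6 = 30 | 2·0+4·7+2·1 = 30
T: 1·1+5·5 = 26 | 2·4+4·3+2·3 = 26
L: 1·6+5·2 = 16 | 2·4+4·0+2·4 = 16
B: 1·0+5·8 = 40 | 2·0+4·8+2·4 = 40
gcd(1,5,2,4,2) = 1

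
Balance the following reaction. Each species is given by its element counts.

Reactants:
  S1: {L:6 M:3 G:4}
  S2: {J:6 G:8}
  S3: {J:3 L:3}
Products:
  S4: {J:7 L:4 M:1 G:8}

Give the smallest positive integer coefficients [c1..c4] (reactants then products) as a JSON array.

J: 2·0+5·6+4·3 = 42 | 6·7 = 42
L: 2·6+5·0+4·3 = 24 | 6·4 = 24
M: 2·3+5·0+4·0 = 6 | 6·1 = 6
G: 2·4+5·8+4·0 = 48 | 6·8 = 48
gcd(2,5,4,6) = 1

Coefficients: [2, 5, 4, 6]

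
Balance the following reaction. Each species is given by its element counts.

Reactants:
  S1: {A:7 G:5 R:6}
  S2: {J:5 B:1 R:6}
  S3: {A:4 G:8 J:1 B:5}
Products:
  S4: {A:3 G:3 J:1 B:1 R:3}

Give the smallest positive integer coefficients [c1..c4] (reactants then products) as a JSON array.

A: 2·7+1·0+1·4 = 18 | 6·3 = 18
G: 2·5+1·0+1·8 = 18 | 6·3 = 18
J: 2·0+1·5+1·1 = 6 | 6·1 = 6
B: 2·0+1·1+1·5 = 6 | 6·1 = 6
R: 2·6+1·6+1·0 = 18 | 6·3 = 18
gcd(2,1,1,6) = 1

Coefficients: [2, 1, 1, 6]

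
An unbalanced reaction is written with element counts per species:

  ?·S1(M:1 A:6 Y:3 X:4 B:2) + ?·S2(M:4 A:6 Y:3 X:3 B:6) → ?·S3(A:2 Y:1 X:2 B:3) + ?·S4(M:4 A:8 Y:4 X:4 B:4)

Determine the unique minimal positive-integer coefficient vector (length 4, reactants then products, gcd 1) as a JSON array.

M: 4·1+4·4 = 20 | 4·0+5·4 = 20
A: 4·6+4·6 = 48 | 4·2+5·8 = 48
Y: 4·3+4·3 = 24 | 4·1+5·4 = 24
X: 4·4+4·3 = 28 | 4·2+5·4 = 28
B: 4·2+4·6 = 32 | 4·3+5·4 = 32
gcd(4,4,4,5) = 1

Coefficients: [4, 4, 4, 5]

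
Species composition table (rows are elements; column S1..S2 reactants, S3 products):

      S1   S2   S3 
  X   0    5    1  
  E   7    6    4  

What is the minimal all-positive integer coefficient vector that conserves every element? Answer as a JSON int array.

Coefficients: [2, 1, 5]

X: 2·0+1·5 = 5 | 5·1 = 5
E: 2·7+1·6 = 20 | 5·4 = 20
gcd(2,1,5) = 1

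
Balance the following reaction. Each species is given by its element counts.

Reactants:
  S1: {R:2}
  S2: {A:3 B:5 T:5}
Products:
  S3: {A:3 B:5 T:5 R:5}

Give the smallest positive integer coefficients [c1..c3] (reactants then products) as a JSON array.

Coefficients: [5, 2, 2]

A: 5·0+2·3 = 6 | 2·3 = 6
B: 5·0+2·5 = 10 | 2·5 = 10
T: 5·0+2·5 = 10 | 2·5 = 10
R: 5·2+2·0 = 10 | 2·5 = 10
gcd(5,2,2) = 1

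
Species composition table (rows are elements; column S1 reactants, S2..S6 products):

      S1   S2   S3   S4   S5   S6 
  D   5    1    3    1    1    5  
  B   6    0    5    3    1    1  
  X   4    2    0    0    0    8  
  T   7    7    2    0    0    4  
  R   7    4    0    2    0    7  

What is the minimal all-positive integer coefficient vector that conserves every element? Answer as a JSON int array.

Coefficients: [6, 4, 3, 6, 1, 2]

D: 6·5 = 30 | 4·1+3·3+6·1+1·1+2·5 = 30
B: 6·6 = 36 | 4·0+3·5+6·3+1·1+2·1 = 36
X: 6·4 = 24 | 4·2+3·0+6·0+1·0+2·8 = 24
T: 6·7 = 42 | 4·7+3·2+6·0+1·0+2·4 = 42
R: 6·7 = 42 | 4·4+3·0+6·2+1·0+2·7 = 42
gcd(6,4,3,6,1,2) = 1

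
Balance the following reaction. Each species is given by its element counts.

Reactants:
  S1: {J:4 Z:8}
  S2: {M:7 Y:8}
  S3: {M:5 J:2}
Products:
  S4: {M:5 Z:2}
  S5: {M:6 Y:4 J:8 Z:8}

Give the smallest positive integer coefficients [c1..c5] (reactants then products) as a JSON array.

M: 5·0+2·7+6·5 = 44 | 4·5+4·6 = 44
Y: 5·0+2·8+6·0 = 16 | 4·0+4·4 = 16
J: 5·4+2·0+6·2 = 32 | 4·0+4·8 = 32
Z: 5·8+2·0+6·0 = 40 | 4·2+4·8 = 40
gcd(5,2,6,4,4) = 1

Coefficients: [5, 2, 6, 4, 4]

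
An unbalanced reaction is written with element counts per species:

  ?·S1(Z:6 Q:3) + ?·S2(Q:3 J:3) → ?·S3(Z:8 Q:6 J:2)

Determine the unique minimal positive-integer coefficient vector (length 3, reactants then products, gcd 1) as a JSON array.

Coefficients: [4, 2, 3]

Z: 4·6+2·0 = 24 | 3·8 = 24
Q: 4·3+2·3 = 18 | 3·6 = 18
J: 4·0+2·3 = 6 | 3·2 = 6
gcd(4,2,3) = 1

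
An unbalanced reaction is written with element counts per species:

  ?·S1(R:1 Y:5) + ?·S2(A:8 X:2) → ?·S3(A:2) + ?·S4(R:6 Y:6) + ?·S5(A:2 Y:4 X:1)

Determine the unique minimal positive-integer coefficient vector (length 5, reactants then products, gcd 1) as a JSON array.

A: 6·0+3·8 = 24 | 6·2+1·0+6·2 = 24
R: 6·1+3·0 = 6 | 6·0+1·6+6·0 = 6
Y: 6·5+3·0 = 30 | 6·0+1·6+6·4 = 30
X: 6·0+3·2 = 6 | 6·0+1·0+6·1 = 6
gcd(6,3,6,1,6) = 1

Coefficients: [6, 3, 6, 1, 6]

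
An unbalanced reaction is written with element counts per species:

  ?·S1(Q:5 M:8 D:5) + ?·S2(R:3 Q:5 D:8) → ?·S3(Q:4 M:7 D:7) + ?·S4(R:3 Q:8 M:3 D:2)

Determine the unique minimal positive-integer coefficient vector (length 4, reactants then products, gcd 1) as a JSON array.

Coefficients: [3, 1, 3, 1]

R: 3·0+1·3 = 3 | 3·0+1·3 = 3
Q: 3·5+1·5 = 20 | 3·4+1·8 = 20
M: 3·8+1·0 = 24 | 3·7+1·3 = 24
D: 3·5+1·8 = 23 | 3·7+1·2 = 23
gcd(3,1,3,1) = 1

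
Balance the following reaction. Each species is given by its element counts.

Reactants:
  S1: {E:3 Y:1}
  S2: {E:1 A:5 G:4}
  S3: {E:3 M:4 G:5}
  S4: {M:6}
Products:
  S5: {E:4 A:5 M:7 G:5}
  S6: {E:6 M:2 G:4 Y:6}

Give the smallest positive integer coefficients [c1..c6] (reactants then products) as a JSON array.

Coefficients: [6, 6, 2, 6, 6, 1]

E: 6·3+6·1+2·3+6·0 = 30 | 6·4+1·6 = 30
A: 6·0+6·5+2·0+6·0 = 30 | 6·5+1·0 = 30
M: 6·0+6·0+2·4+6·6 = 44 | 6·7+1·2 = 44
G: 6·0+6·4+2·5+6·0 = 34 | 6·5+1·4 = 34
Y: 6·1+6·0+2·0+6·0 = 6 | 6·0+1·6 = 6
gcd(6,6,2,6,6,1) = 1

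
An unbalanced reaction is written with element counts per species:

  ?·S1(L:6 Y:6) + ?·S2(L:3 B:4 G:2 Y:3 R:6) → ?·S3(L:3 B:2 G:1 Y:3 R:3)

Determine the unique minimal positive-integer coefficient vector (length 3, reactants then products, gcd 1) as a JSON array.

L: 1·6+2·3 = 12 | 4·3 = 12
B: 1·0+2·4 = 8 | 4·2 = 8
G: 1·0+2·2 = 4 | 4·1 = 4
Y: 1·6+2·3 = 12 | 4·3 = 12
R: 1·0+2·6 = 12 | 4·3 = 12
gcd(1,2,4) = 1

Coefficients: [1, 2, 4]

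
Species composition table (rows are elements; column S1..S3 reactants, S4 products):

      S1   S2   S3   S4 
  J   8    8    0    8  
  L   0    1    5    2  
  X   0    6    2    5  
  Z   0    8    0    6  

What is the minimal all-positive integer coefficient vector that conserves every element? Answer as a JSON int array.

Coefficients: [1, 3, 1, 4]

J: 1·8+3·8+1·0 = 32 | 4·8 = 32
L: 1·0+3·1+1·5 = 8 | 4·2 = 8
X: 1·0+3·6+1·2 = 20 | 4·5 = 20
Z: 1·0+3·8+1·0 = 24 | 4·6 = 24
gcd(1,3,1,4) = 1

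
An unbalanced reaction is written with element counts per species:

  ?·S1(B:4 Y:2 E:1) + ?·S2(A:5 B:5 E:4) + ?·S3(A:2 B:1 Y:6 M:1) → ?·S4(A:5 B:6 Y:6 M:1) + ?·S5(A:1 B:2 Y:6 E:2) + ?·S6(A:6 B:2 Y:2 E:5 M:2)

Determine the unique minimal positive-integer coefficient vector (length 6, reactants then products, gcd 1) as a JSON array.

Coefficients: [1, 2, 4, 2, 2, 1]

A: 1·0+2·5+4·2 = 18 | 2·5+2·1+1·6 = 18
B: 1·4+2·5+4·1 = 18 | 2·6+2·2+1·2 = 18
Y: 1·2+2·0+4·6 = 26 | 2·6+2·6+1·2 = 26
E: 1·1+2·4+4·0 = 9 | 2·0+2·2+1·5 = 9
M: 1·0+2·0+4·1 = 4 | 2·1+2·0+1·2 = 4
gcd(1,2,4,2,2,1) = 1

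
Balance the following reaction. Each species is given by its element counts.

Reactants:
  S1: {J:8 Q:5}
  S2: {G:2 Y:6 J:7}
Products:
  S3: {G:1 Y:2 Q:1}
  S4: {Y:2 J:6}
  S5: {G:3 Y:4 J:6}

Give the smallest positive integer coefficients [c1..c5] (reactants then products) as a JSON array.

G: 1·0+4·2 = 8 | 5·1+5·0+1·3 = 8
Y: 1·0+4·6 = 24 | 5·2+5·2+1·4 = 24
J: 1·8+4·7 = 36 | 5·0+5·6+1·6 = 36
Q: 1·5+4·0 = 5 | 5·1+5·0+1·0 = 5
gcd(1,4,5,5,1) = 1

Coefficients: [1, 4, 5, 5, 1]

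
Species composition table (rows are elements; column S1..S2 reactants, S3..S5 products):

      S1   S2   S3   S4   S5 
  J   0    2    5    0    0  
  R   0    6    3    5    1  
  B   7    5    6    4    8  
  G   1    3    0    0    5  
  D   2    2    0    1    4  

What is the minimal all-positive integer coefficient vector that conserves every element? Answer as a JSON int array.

Coefficients: [5, 5, 2, 4, 4]

J: 5·0+5·2 = 10 | 2·5+4·0+4·0 = 10
R: 5·0+5·6 = 30 | 2·3+4·5+4·1 = 30
B: 5·7+5·5 = 60 | 2·6+4·4+4·8 = 60
G: 5·1+5·3 = 20 | 2·0+4·0+4·5 = 20
D: 5·2+5·2 = 20 | 2·0+4·1+4·4 = 20
gcd(5,5,2,4,4) = 1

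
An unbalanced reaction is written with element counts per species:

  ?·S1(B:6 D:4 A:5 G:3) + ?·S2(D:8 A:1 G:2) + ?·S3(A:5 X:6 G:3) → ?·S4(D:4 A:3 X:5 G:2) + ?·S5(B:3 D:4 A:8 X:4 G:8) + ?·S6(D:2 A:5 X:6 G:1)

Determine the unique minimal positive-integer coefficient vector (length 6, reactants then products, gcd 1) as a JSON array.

B: 1·6+2·0+5·0 = 6 | 2·0+2·3+2·0 = 6
D: 1·4+2·8+5·0 = 20 | 2·4+2·4+2·2 = 20
A: 1·5+2·1+5·5 = 32 | 2·3+2·8+2·5 = 32
X: 1·0+2·0+5·6 = 30 | 2·5+2·4+2·6 = 30
G: 1·3+2·2+5·3 = 22 | 2·2+2·8+2·1 = 22
gcd(1,2,5,2,2,2) = 1

Coefficients: [1, 2, 5, 2, 2, 2]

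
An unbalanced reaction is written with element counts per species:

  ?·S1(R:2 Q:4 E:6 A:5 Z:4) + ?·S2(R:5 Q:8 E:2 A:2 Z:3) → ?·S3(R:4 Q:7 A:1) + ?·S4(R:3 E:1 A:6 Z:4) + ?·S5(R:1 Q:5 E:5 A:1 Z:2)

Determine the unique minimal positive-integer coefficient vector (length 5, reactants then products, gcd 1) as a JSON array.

R: 4·2+2·5 = 18 | 1·4+3·3+5·1 = 18
Q: 4·4+2·8 = 32 | 1·7+3·0+5·5 = 32
E: 4·6+2·2 = 28 | 1·0+3·1+5·5 = 28
A: 4·5+2·2 = 24 | 1·1+3·6+5·1 = 24
Z: 4·4+2·3 = 22 | 1·0+3·4+5·2 = 22
gcd(4,2,1,3,5) = 1

Coefficients: [4, 2, 1, 3, 5]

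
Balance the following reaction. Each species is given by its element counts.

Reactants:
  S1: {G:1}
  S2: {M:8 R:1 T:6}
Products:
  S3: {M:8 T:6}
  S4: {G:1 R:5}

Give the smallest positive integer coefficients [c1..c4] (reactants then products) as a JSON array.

M: 1·0+5·8 = 40 | 5·8+1·0 = 40
G: 1·1+5·0 = 1 | 5·0+1·1 = 1
R: 1·0+5·1 = 5 | 5·0+1·5 = 5
T: 1·0+5·6 = 30 | 5·6+1·0 = 30
gcd(1,5,5,1) = 1

Coefficients: [1, 5, 5, 1]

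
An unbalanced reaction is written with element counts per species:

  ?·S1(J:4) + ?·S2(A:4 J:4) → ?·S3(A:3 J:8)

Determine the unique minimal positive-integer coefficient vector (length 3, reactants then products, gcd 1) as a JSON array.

A: 5·0+3·4 = 12 | 4·3 = 12
J: 5·4+3·4 = 32 | 4·8 = 32
gcd(5,3,4) = 1

Coefficients: [5, 3, 4]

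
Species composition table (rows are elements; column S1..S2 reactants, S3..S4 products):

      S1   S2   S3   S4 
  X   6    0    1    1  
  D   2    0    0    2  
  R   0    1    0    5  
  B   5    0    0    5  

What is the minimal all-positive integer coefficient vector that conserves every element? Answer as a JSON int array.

Coefficients: [1, 5, 5, 1]

X: 1·6+5·0 = 6 | 5·1+1·1 = 6
D: 1·2+5·0 = 2 | 5·0+1·2 = 2
R: 1·0+5·1 = 5 | 5·0+1·5 = 5
B: 1·5+5·0 = 5 | 5·0+1·5 = 5
gcd(1,5,5,1) = 1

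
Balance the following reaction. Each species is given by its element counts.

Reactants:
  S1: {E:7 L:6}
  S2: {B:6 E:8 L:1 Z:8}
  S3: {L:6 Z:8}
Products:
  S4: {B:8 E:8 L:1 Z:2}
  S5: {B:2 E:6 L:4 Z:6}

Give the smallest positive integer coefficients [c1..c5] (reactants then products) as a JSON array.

B: 2·0+3·6+1·0 = 18 | 1·8+5·2 = 18
E: 2·7+3·8+1·0 = 38 | 1·8+5·6 = 38
L: 2·6+3·1+1·6 = 21 | 1·1+5·4 = 21
Z: 2·0+3·8+1·8 = 32 | 1·2+5·6 = 32
gcd(2,3,1,1,5) = 1

Coefficients: [2, 3, 1, 1, 5]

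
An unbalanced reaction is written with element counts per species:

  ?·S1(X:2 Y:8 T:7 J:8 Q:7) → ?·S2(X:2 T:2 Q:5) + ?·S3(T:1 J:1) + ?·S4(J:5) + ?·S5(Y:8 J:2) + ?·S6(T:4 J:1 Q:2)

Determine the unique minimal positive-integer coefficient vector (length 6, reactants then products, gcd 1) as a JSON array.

Coefficients: [5, 5, 5, 4, 5, 5]

X: 5·2 = 10 | 5·2+5·0+4·0+5·0+5·0 = 10
Y: 5·8 = 40 | 5·0+5·0+4·0+5·8+5·0 = 40
T: 5·7 = 35 | 5·2+5·1+4·0+5·0+5·4 = 35
J: 5·8 = 40 | 5·0+5·1+4·5+5·2+5·1 = 40
Q: 5·7 = 35 | 5·5+5·0+4·0+5·0+5·2 = 35
gcd(5,5,5,4,5,5) = 1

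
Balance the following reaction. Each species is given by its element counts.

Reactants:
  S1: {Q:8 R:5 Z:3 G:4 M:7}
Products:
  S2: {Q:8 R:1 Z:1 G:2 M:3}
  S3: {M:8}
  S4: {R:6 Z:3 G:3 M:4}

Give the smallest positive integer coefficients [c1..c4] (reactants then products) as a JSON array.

Coefficients: [6, 6, 1, 4]

Q: 6·8 = 48 | 6·8+1·0+4·0 = 48
R: 6·5 = 30 | 6·1+1·0+4·6 = 30
Z: 6·3 = 18 | 6·1+1·0+4·3 = 18
G: 6·4 = 24 | 6·2+1·0+4·3 = 24
M: 6·7 = 42 | 6·3+1·8+4·4 = 42
gcd(6,6,1,4) = 1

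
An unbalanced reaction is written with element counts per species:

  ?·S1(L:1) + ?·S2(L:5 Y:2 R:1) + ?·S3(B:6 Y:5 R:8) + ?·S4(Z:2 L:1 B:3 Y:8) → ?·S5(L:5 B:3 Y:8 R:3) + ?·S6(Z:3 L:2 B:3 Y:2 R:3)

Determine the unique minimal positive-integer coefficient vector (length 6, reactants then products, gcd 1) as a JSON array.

Z: 1·0+5·0+2·0+3·2 = 6 | 5·0+2·3 = 6
L: 1·1+5·5+2·0+3·1 = 29 | 5·5+2·2 = 29
B: 1·0+5·0+2·6+3·3 = 21 | 5·3+2·3 = 21
Y: 1·0+5·2+2·5+3·8 = 44 | 5·8+2·2 = 44
R: 1·0+5·1+2·8+3·0 = 21 | 5·3+2·3 = 21
gcd(1,5,2,3,5,2) = 1

Coefficients: [1, 5, 2, 3, 5, 2]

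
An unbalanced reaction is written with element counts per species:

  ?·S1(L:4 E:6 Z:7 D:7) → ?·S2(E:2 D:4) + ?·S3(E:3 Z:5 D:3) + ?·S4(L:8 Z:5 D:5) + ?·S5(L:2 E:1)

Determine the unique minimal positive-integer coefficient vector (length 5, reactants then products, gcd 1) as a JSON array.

Coefficients: [5, 3, 6, 1, 6]

L: 5·4 = 20 | 3·0+6·0+1·8+6·2 = 20
E: 5·6 = 30 | 3·2+6·3+1·0+6·1 = 30
Z: 5·7 = 35 | 3·0+6·5+1·5+6·0 = 35
D: 5·7 = 35 | 3·4+6·3+1·5+6·0 = 35
gcd(5,3,6,1,6) = 1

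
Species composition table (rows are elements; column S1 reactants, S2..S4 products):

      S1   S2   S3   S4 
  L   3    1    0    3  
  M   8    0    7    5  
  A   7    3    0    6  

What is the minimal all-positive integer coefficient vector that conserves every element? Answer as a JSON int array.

L: 3·3 = 9 | 3·1+2·0+2·3 = 9
M: 3·8 = 24 | 3·0+2·7+2·5 = 24
A: 3·7 = 21 | 3·3+2·0+2·6 = 21
gcd(3,3,2,2) = 1

Coefficients: [3, 3, 2, 2]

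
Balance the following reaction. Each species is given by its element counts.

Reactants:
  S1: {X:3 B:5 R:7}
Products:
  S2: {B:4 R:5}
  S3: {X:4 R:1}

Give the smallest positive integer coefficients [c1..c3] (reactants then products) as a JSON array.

Coefficients: [4, 5, 3]

X: 4·3 = 12 | 5·0+3·4 = 12
B: 4·5 = 20 | 5·4+3·0 = 20
R: 4·7 = 28 | 5·5+3·1 = 28
gcd(4,5,3) = 1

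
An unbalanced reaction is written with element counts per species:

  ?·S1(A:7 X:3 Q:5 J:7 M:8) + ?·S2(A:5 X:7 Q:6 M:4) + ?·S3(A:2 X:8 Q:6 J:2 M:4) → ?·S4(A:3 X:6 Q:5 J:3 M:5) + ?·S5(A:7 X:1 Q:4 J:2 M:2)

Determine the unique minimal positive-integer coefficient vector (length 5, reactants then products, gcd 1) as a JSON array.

Coefficients: [2, 1, 3, 6, 1]

A: 2·7+1·5+3·2 = 25 | 6·3+1·7 = 25
X: 2·3+1·7+3·8 = 37 | 6·6+1·1 = 37
Q: 2·5+1·6+3·6 = 34 | 6·5+1·4 = 34
J: 2·7+1·0+3·2 = 20 | 6·3+1·2 = 20
M: 2·8+1·4+3·4 = 32 | 6·5+1·2 = 32
gcd(2,1,3,6,1) = 1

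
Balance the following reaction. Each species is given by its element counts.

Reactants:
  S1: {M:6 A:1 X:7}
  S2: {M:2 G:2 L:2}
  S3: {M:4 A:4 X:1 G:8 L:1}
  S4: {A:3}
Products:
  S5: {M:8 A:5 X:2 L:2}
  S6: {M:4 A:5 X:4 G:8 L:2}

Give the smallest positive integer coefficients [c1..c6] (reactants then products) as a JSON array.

M: 2·6+4·2+2·4+5·0 = 28 | 2·8+3·4 = 28
A: 2·1+4·0+2·4+5·3 = 25 | 2·5+3·5 = 25
X: 2·7+4·0+2·1+5·0 = 16 | 2·2+3·4 = 16
G: 2·0+4·2+2·8+5·0 = 24 | 2·0+3·8 = 24
L: 2·0+4·2+2·1+5·0 = 10 | 2·2+3·2 = 10
gcd(2,4,2,5,2,3) = 1

Coefficients: [2, 4, 2, 5, 2, 3]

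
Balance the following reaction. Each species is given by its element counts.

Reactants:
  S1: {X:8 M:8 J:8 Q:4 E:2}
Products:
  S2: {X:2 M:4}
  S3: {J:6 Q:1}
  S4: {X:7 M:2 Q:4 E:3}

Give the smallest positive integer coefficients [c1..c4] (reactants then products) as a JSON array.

Coefficients: [3, 5, 4, 2]

X: 3·8 = 24 | 5·2+4·0+2·7 = 24
M: 3·8 = 24 | 5·4+4·0+2·2 = 24
J: 3·8 = 24 | 5·0+4·6+2·0 = 24
Q: 3·4 = 12 | 5·0+4·1+2·4 = 12
E: 3·2 = 6 | 5·0+4·0+2·3 = 6
gcd(3,5,4,2) = 1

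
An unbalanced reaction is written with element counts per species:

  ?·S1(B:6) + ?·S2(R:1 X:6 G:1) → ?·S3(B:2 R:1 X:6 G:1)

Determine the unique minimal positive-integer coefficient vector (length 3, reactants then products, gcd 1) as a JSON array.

B: 1·6+3·0 = 6 | 3·2 = 6
R: 1·0+3·1 = 3 | 3·1 = 3
X: 1·0+3·6 = 18 | 3·6 = 18
G: 1·0+3·1 = 3 | 3·1 = 3
gcd(1,3,3) = 1

Coefficients: [1, 3, 3]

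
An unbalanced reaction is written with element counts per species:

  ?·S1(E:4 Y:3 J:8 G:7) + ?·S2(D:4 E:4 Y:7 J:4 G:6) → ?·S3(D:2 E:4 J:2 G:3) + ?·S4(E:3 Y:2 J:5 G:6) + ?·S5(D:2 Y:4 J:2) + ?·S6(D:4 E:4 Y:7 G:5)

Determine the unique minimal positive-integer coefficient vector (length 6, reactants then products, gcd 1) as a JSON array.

D: 2·0+3·4 = 12 | 1·2+4·0+3·2+1·4 = 12
E: 2·4+3·4 = 20 | 1·4+4·3+3·0+1·4 = 20
Y: 2·3+3·7 = 27 | 1·0+4·2+3·4+1·7 = 27
J: 2·8+3·4 = 28 | 1·2+4·5+3·2+1·0 = 28
G: 2·7+3·6 = 32 | 1·3+4·6+3·0+1·5 = 32
gcd(2,3,1,4,3,1) = 1

Coefficients: [2, 3, 1, 4, 3, 1]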